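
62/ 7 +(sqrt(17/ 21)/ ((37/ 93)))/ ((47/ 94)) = 62 * sqrt(357)/ 259 +62/ 7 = 13.38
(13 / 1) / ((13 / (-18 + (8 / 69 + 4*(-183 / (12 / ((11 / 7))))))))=-54937 / 483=-113.74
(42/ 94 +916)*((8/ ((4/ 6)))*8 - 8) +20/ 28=26533203/ 329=80648.03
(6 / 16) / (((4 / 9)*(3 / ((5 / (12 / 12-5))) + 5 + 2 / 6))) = 405 / 1408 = 0.29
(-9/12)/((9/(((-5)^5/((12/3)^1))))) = 3125/48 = 65.10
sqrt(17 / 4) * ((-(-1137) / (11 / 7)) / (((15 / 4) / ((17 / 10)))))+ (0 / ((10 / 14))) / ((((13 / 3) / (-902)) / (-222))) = 45101 * sqrt(17) / 275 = 676.20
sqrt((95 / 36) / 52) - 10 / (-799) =0.24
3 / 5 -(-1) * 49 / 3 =254 / 15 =16.93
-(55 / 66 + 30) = -185 / 6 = -30.83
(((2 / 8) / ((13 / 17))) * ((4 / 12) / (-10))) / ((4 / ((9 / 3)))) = -17 / 2080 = -0.01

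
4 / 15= 0.27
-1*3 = -3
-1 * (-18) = 18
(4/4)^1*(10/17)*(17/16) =5/8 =0.62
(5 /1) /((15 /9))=3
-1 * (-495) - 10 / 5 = 493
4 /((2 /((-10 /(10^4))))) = -1 /500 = -0.00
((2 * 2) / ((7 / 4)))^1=16 / 7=2.29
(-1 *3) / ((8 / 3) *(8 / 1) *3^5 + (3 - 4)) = -3 / 5183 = -0.00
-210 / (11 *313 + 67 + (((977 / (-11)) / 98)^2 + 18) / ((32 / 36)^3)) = -41649090560 / 701449705323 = -0.06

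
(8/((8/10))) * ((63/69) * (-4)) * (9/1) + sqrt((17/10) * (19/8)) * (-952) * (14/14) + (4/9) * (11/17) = -238 * sqrt(1615)/5- 1155668/3519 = -2241.31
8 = 8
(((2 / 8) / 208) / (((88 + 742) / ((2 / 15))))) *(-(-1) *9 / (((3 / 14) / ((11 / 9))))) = 77 / 7768800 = 0.00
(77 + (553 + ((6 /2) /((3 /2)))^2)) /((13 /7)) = 4438 /13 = 341.38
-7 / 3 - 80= -247 / 3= -82.33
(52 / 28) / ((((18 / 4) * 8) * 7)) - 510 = -899627 / 1764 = -509.99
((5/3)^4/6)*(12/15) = 250/243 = 1.03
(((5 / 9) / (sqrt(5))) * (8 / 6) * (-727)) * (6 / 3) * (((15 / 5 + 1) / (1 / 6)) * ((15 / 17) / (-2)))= 116320 * sqrt(5) / 51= 5099.99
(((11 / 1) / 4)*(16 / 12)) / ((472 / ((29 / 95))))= 319 / 134520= 0.00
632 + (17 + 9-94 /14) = 4559 /7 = 651.29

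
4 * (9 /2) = 18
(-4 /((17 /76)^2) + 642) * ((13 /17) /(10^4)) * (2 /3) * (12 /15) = 0.02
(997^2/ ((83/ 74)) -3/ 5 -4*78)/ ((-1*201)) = -367653601/ 83415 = -4407.52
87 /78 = 29 /26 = 1.12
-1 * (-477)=477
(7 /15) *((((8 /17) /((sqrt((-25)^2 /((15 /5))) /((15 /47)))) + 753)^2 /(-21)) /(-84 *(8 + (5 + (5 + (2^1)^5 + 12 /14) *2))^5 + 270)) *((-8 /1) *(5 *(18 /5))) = -19313596656448136 /4913266408495032289875-77139328 *sqrt(3) /1229853919523162025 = -0.00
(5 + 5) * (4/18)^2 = 40/81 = 0.49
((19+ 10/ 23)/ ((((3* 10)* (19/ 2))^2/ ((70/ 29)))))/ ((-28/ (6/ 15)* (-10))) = 0.00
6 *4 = 24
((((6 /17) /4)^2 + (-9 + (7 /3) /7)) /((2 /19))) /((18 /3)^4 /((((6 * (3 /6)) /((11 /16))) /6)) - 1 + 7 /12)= -570551 /12357062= -0.05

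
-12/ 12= -1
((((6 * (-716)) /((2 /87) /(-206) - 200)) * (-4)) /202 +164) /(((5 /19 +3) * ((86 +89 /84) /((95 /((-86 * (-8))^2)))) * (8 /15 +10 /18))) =5992507502775 /56465579582877728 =0.00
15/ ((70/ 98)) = 21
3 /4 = 0.75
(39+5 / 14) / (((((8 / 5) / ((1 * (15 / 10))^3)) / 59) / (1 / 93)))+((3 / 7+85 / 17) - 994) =-3713665 / 3968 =-935.90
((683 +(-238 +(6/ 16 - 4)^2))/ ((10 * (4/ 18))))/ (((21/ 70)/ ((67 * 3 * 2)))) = 17680563/ 64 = 276258.80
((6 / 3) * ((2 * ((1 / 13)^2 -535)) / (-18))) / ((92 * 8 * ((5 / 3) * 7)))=15069 / 1088360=0.01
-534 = -534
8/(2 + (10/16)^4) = 32768/8817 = 3.72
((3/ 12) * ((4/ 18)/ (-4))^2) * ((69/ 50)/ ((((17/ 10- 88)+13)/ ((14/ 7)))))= -23/ 791640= -0.00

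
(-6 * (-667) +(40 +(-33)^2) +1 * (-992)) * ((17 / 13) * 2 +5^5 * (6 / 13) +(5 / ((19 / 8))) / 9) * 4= 53187540704 / 2223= 23926019.21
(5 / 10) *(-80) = -40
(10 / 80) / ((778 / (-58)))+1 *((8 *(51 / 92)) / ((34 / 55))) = 512813 / 71576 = 7.16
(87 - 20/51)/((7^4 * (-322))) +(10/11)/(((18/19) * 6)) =44561338/278820927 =0.16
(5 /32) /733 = 5 /23456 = 0.00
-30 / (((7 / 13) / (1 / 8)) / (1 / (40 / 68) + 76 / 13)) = -2943 / 56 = -52.55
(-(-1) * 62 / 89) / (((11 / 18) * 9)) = 0.13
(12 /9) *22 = 88 /3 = 29.33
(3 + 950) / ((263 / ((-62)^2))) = 3663332 / 263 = 13929.02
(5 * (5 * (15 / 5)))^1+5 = 80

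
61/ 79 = 0.77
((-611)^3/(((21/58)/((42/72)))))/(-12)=30624420.37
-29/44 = -0.66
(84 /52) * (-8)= -168 /13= -12.92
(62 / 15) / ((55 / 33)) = 62 / 25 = 2.48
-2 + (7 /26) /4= -201 /104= -1.93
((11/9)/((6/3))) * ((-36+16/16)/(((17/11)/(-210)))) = 148225/51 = 2906.37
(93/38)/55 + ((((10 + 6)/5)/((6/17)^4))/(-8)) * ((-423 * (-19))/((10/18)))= -15588107017/41800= -372921.22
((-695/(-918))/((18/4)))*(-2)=-1390/4131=-0.34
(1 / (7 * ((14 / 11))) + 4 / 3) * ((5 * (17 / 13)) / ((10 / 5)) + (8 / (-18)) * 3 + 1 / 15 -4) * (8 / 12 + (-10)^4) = -141898745 / 4914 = -28876.42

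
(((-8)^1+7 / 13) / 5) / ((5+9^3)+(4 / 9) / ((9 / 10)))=-7857 / 3867110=-0.00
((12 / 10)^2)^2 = 2.07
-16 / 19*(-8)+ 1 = 147 / 19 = 7.74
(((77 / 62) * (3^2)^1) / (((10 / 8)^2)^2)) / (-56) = -1584 / 19375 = -0.08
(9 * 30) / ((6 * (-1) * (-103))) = 45 / 103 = 0.44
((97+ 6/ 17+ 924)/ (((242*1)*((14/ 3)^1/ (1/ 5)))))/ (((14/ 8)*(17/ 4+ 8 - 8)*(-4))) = -52089/ 8567405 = -0.01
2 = 2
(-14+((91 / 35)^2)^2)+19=31686 / 625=50.70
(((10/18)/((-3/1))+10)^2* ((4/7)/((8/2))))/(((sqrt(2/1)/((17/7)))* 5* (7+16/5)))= 70225* sqrt(2)/214326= 0.46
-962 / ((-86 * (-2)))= -481 / 86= -5.59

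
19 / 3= 6.33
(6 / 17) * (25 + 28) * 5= 1590 / 17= 93.53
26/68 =13/34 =0.38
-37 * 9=-333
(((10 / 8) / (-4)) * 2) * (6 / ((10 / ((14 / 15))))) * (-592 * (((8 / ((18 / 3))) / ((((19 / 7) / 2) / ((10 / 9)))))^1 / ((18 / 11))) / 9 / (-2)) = -7.68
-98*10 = -980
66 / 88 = 3 / 4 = 0.75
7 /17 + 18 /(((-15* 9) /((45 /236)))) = 0.39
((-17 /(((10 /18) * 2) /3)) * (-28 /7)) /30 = 153 /25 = 6.12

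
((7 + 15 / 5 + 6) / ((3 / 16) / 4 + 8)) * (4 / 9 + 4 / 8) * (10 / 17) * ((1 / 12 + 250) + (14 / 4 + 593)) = 2600704 / 2781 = 935.17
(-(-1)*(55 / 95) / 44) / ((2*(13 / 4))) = 1 / 494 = 0.00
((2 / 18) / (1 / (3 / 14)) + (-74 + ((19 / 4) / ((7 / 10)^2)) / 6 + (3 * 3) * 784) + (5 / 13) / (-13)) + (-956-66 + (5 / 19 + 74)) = 2849034679 / 472017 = 6035.87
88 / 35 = 2.51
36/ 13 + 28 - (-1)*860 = 11580/ 13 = 890.77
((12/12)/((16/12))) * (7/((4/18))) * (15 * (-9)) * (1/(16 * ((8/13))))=-331695/1024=-323.92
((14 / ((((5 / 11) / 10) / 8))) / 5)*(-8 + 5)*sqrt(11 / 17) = -7392*sqrt(187) / 85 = -1189.22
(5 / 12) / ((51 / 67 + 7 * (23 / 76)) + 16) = 1273 / 57681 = 0.02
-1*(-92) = 92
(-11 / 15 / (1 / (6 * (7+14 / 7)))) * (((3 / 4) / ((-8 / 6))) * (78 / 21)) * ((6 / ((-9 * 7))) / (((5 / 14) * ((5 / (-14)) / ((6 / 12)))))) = 30.89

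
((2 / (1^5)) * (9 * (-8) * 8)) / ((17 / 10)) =-11520 / 17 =-677.65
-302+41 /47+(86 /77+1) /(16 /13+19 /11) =-889520 /2961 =-300.41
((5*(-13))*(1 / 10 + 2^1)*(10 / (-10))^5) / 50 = 273 / 100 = 2.73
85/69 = 1.23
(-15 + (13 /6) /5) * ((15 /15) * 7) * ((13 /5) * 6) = -39767 /25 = -1590.68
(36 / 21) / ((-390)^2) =1 / 88725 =0.00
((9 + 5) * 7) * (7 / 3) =686 / 3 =228.67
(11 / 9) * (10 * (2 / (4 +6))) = 22 / 9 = 2.44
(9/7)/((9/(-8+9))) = 0.14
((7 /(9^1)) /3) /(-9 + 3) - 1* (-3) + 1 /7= 3515 /1134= 3.10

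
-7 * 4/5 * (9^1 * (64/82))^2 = -2322432/8405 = -276.32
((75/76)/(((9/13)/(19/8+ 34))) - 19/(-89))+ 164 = 11691645/54112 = 216.06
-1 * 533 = -533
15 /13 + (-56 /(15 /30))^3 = -18264049 /13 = -1404926.85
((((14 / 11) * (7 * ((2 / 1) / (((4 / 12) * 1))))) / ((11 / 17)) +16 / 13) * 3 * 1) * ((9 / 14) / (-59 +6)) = -1780434 / 583583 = -3.05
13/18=0.72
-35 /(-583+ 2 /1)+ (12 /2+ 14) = 1665 /83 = 20.06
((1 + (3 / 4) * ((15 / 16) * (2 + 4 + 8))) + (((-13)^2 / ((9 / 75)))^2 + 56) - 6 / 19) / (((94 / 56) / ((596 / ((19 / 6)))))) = 11320246434763 / 50901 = 222397328.83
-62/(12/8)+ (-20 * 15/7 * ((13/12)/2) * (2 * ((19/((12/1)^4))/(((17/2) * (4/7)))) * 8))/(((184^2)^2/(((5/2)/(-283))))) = -2363208651635656549/57174402862153728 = -41.33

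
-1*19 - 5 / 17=-328 / 17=-19.29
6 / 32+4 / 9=91 / 144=0.63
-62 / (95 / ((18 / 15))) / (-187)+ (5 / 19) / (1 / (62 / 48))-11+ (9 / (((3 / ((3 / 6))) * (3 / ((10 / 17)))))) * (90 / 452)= -2552828411 / 240893400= -10.60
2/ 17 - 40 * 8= -5438/ 17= -319.88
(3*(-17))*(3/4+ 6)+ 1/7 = -9635/28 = -344.11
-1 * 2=-2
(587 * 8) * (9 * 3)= 126792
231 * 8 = 1848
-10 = -10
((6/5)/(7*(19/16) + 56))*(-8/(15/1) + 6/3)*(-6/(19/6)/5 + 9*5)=994752/814625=1.22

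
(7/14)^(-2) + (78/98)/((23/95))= 7.29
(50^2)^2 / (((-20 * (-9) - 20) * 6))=78125 / 12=6510.42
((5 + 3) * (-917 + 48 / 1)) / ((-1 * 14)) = 3476 / 7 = 496.57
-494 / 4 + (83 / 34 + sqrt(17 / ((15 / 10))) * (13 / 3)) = -2058 / 17 + 13 * sqrt(102) / 9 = -106.47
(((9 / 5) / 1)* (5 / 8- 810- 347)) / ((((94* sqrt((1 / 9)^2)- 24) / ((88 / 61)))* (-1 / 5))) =-8242641 / 7442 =-1107.58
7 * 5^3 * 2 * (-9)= -15750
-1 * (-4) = 4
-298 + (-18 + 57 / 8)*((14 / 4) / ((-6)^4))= -298.03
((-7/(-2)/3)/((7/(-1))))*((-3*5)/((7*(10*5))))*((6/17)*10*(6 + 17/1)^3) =36501/119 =306.73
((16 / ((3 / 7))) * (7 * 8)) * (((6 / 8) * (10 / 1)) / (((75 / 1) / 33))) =34496 / 5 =6899.20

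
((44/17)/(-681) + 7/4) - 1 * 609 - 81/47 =-1325424271/2176476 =-608.98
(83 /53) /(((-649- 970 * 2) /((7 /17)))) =-581 /2332689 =-0.00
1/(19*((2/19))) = 1/2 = 0.50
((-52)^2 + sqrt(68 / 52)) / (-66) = -1352 / 33 - sqrt(221) / 858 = -40.99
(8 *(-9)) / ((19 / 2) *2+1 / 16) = -1152 / 305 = -3.78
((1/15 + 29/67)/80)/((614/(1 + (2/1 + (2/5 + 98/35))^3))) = 4442951/3085350000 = 0.00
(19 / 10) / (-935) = -19 / 9350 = -0.00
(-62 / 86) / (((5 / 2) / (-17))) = 1054 / 215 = 4.90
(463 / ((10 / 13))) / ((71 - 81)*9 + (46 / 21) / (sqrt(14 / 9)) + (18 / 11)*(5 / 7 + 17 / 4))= -40906634769 / 5561980475 - 234512278*sqrt(14) / 5561980475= -7.51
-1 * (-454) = 454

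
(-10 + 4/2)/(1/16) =-128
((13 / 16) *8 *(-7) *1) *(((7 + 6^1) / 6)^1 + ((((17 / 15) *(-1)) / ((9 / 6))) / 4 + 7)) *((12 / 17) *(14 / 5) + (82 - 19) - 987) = 160070456 / 425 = 376636.37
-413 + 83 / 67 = -27588 / 67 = -411.76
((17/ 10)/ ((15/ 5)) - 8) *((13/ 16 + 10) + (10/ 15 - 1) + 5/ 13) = -80.75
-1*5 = -5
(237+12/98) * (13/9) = 16783/49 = 342.51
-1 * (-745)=745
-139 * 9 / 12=-417 / 4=-104.25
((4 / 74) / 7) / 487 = 2 / 126133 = 0.00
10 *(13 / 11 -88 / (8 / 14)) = -16810 / 11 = -1528.18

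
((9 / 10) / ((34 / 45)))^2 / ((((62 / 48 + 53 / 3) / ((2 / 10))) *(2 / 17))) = 19683 / 154700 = 0.13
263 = 263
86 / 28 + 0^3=3.07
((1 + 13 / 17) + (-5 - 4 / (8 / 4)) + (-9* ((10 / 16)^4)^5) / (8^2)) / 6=-6567055481457641390921 / 7526271582073497059328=-0.87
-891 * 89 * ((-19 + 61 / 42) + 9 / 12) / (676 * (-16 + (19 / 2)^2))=125579 / 4732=26.54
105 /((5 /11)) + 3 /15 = 1156 /5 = 231.20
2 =2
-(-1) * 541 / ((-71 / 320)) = -173120 / 71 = -2438.31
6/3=2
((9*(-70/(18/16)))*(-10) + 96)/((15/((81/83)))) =370.58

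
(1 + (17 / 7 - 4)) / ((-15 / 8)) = 32 / 105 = 0.30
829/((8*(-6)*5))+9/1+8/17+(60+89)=632467/4080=155.02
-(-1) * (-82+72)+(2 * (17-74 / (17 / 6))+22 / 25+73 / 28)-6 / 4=-312353 / 11900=-26.25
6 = 6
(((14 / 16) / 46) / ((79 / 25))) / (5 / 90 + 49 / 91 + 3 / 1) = 20475 / 12224776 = 0.00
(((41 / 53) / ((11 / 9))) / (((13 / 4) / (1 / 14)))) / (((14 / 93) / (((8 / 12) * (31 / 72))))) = 39401 / 1485484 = 0.03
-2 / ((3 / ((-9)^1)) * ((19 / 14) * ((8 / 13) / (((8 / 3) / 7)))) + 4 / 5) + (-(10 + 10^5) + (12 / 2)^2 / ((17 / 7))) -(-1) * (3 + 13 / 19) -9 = -290785411 / 2907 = -100029.38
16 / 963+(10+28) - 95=-54875 / 963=-56.98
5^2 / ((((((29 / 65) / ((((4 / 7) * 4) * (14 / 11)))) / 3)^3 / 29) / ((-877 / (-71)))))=5327130931200000 / 79475341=67028726.95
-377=-377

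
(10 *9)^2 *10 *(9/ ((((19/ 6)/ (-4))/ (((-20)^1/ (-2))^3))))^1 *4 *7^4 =-168031584000000/ 19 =-8843767578947.37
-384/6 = -64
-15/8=-1.88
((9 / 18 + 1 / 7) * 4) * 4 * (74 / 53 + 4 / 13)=17.53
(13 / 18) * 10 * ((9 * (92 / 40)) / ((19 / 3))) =897 / 38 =23.61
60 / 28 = 15 / 7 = 2.14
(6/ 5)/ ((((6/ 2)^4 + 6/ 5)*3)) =2/ 411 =0.00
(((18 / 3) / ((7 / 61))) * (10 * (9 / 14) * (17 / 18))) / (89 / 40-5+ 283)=622200 / 549241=1.13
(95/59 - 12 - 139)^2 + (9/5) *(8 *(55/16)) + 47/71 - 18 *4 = 11020702051/494302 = 22295.48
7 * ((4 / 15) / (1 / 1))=28 / 15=1.87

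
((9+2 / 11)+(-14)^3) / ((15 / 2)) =-60166 / 165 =-364.64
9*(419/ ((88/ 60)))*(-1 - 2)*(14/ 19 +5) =-18496755/ 418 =-44250.61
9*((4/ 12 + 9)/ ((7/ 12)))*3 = 432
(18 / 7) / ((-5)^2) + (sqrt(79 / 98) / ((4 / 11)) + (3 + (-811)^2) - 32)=11 * sqrt(158) / 56 + 115096118 / 175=657694.57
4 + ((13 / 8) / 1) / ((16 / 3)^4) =2098205 / 524288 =4.00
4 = 4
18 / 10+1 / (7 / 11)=118 / 35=3.37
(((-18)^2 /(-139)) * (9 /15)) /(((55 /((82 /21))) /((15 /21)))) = -26568 /374605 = -0.07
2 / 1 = 2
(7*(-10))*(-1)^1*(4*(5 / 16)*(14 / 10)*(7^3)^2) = 28824005 / 2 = 14412002.50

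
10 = 10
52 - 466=-414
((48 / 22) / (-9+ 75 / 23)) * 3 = -138 / 121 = -1.14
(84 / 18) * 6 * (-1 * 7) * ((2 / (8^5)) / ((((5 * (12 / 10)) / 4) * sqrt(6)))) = -49 * sqrt(6) / 36864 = -0.00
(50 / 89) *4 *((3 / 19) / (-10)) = -60 / 1691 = -0.04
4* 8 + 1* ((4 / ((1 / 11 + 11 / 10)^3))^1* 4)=93234912 / 2248091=41.47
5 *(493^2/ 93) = 1215245/ 93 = 13067.15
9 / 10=0.90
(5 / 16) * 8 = 5 / 2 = 2.50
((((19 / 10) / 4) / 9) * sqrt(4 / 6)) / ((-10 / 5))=-19 * sqrt(6) / 2160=-0.02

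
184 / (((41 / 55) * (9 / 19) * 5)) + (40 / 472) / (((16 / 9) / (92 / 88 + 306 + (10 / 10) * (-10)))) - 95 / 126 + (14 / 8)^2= 2158004489 / 17881248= 120.69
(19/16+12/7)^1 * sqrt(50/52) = 125 * sqrt(26)/224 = 2.85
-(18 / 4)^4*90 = -295245 / 8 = -36905.62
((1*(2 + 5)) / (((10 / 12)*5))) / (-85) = -42 / 2125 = -0.02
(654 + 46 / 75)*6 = 98192 / 25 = 3927.68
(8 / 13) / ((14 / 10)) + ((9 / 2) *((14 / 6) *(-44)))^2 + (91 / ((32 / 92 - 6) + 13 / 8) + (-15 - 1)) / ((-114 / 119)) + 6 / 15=315593998598 / 1478295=213485.13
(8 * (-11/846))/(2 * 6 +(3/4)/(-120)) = -7040/811737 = -0.01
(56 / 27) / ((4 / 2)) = 1.04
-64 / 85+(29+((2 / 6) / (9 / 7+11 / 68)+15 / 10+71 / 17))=12001309 / 351390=34.15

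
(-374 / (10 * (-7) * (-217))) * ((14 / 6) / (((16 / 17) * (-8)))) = 0.01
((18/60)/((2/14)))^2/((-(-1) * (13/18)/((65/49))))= 81/10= 8.10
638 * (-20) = -12760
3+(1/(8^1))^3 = 1537/512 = 3.00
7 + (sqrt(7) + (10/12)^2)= sqrt(7) + 277/36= 10.34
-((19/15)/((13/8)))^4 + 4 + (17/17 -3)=2358006434/1445900625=1.63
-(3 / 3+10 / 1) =-11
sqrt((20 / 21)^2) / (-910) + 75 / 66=1.14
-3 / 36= -1 / 12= -0.08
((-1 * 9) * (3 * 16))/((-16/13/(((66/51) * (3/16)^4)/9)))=0.06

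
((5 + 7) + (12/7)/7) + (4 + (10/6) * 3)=1041/49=21.24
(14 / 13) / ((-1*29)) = -14 / 377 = -0.04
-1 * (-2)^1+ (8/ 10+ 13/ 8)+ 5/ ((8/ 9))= 201/ 20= 10.05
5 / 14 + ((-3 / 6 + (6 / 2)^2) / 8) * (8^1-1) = 873 / 112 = 7.79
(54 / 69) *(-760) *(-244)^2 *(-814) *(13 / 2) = 4309268071680 / 23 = 187359481377.39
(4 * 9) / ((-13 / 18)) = -648 / 13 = -49.85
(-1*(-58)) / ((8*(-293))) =-29 / 1172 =-0.02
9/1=9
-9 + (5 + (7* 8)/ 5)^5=3486756276/ 3125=1115762.01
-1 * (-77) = 77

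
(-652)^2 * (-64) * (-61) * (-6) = -9957636096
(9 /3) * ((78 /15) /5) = 78 /25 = 3.12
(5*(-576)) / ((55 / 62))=-35712 / 11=-3246.55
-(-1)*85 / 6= 85 / 6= 14.17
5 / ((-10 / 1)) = -0.50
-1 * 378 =-378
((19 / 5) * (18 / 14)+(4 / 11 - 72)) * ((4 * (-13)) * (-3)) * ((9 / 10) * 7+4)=-206465766 / 1925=-107254.94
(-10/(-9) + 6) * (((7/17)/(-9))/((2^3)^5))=-7/705024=-0.00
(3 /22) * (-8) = -12 /11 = -1.09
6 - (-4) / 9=58 / 9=6.44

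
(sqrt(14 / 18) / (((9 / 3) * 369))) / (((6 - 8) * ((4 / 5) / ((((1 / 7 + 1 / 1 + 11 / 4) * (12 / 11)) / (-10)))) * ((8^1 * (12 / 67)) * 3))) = 7303 * sqrt(7) / 392781312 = 0.00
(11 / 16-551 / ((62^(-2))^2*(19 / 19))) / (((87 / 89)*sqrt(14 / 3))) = -3855544502.81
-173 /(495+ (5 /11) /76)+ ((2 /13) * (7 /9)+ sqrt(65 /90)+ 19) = sqrt(26) /6+ 908805049 /48417525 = 19.62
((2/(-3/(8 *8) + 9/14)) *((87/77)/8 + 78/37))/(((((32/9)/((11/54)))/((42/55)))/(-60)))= -717738/36223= -19.81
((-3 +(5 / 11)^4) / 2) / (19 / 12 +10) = -259788 / 2035099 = -0.13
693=693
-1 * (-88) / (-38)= -44 / 19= -2.32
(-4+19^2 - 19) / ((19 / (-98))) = -33124 / 19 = -1743.37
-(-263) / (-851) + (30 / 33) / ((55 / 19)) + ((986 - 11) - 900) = 75.01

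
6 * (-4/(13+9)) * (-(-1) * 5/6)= -10/11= -0.91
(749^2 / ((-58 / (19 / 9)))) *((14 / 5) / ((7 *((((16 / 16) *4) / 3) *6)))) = -10659019 / 10440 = -1020.98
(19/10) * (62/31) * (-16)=-304/5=-60.80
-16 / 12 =-4 / 3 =-1.33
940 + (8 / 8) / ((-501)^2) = 235940941 / 251001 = 940.00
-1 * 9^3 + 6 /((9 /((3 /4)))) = -728.50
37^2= 1369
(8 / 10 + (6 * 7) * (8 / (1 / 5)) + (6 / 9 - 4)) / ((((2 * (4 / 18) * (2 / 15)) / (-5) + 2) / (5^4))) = 353840625 / 671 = 527333.27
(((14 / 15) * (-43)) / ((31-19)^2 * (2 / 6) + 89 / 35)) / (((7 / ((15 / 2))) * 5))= -0.17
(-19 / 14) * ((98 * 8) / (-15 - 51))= 532 / 33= 16.12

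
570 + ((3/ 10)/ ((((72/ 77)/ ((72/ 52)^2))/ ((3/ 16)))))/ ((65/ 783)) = 2008547571/ 3515200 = 571.39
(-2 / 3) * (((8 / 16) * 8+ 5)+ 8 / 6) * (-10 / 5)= 124 / 9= 13.78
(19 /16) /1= 19 /16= 1.19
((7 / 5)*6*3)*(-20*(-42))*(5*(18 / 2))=952560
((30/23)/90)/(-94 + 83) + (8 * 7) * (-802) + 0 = -34088209/759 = -44912.00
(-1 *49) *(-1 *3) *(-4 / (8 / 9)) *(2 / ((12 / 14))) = -1543.50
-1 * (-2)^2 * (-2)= 8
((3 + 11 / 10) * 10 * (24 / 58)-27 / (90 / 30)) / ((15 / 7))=3.72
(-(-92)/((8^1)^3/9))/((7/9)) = 1863/896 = 2.08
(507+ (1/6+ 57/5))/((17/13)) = 202241/510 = 396.55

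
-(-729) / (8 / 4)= 364.50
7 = 7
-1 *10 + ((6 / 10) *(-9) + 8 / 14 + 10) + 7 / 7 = -3.83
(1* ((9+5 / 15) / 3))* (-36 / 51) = -112 / 51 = -2.20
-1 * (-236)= 236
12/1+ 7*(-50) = -338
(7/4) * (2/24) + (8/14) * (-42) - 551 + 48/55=-1515311/2640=-573.98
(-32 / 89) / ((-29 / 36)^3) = 1492992 / 2170621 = 0.69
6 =6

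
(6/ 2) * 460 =1380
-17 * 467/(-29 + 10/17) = 134963/483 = 279.43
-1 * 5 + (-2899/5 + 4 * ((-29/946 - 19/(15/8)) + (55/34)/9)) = -45211592/72369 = -624.74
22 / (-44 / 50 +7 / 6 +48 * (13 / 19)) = 62700 / 94417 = 0.66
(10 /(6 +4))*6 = 6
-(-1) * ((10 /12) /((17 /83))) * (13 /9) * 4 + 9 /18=22039 /918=24.01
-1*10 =-10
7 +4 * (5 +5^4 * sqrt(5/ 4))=27 +1250 * sqrt(5)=2822.08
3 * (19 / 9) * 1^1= 19 / 3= 6.33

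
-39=-39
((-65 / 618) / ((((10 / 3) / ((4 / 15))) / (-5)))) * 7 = 91 / 309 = 0.29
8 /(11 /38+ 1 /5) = 1520 /93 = 16.34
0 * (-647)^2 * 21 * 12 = 0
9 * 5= 45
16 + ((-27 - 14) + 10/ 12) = -145/ 6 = -24.17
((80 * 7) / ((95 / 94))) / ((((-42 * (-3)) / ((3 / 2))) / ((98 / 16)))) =2303 / 57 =40.40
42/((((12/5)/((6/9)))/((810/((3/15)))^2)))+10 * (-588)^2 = 194819940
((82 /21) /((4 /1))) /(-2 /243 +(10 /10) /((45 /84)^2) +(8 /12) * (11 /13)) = 1079325 /4467176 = 0.24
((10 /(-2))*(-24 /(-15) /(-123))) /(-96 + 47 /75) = -200 /293273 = -0.00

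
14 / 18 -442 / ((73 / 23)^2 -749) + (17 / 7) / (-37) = 596955239 / 455584626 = 1.31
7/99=0.07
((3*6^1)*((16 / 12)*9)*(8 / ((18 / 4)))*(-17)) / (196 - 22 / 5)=-16320 / 479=-34.07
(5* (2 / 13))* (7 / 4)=35 / 26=1.35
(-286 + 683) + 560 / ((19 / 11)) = 13703 / 19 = 721.21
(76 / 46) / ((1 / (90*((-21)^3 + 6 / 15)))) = -31671252 / 23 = -1377010.96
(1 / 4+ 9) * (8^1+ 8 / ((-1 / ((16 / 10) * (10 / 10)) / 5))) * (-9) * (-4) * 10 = -186480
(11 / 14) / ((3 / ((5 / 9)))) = 55 / 378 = 0.15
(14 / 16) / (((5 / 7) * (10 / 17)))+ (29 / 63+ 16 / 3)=198479 / 25200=7.88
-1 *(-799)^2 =-638401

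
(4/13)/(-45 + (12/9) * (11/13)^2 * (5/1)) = -156/20395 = -0.01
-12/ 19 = -0.63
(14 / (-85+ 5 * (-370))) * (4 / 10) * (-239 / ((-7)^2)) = 956 / 67725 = 0.01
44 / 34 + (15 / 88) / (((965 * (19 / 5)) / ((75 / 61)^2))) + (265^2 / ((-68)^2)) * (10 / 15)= 5943833112751 / 520525912236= 11.42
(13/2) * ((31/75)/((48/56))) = 2821/900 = 3.13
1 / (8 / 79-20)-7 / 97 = -18667 / 152484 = -0.12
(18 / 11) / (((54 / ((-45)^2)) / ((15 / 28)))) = 10125 / 308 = 32.87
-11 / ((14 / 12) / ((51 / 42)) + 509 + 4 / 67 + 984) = -0.01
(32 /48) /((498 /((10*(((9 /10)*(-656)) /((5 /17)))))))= -11152 /415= -26.87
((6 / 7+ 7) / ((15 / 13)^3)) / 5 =24167 / 23625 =1.02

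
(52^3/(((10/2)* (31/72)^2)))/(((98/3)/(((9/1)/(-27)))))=-364455936/235445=-1547.95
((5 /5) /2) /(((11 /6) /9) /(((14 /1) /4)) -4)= -189 /1490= -0.13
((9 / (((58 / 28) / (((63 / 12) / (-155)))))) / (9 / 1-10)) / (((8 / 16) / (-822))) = -1087506 / 4495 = -241.94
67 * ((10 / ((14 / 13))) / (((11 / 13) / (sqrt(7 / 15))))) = 11323 * sqrt(105) / 231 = 502.28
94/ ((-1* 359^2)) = -94/ 128881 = -0.00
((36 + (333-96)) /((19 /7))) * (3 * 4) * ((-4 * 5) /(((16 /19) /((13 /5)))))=-74529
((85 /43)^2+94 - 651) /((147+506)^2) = -1022668 /788430241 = -0.00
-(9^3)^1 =-729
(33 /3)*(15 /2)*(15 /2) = 2475 /4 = 618.75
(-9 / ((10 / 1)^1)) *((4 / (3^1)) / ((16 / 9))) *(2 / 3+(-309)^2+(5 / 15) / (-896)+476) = -2321407863 / 35840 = -64771.42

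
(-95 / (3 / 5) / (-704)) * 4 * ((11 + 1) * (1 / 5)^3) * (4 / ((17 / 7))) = 133 / 935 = 0.14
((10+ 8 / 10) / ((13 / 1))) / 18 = 3 / 65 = 0.05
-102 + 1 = -101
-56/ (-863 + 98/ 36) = 1008/ 15485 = 0.07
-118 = -118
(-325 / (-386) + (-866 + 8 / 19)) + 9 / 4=-12650959 / 14668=-862.49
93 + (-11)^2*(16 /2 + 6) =1787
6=6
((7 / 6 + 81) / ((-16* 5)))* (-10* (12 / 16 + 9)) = 6409 / 64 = 100.14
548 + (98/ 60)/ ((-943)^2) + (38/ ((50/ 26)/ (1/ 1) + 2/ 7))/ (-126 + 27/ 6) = 237954567547289/ 434335889070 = 547.86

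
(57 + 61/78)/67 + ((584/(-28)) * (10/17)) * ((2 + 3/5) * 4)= -78815251/621894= -126.73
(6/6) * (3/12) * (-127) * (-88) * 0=0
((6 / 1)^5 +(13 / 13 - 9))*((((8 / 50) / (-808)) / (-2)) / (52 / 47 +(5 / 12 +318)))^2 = 154435608 / 207054826324200625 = 0.00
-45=-45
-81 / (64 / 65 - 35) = 1755 / 737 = 2.38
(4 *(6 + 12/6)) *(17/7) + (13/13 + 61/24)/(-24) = 312749/4032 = 77.57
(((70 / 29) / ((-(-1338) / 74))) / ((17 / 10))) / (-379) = -25900 / 125000643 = -0.00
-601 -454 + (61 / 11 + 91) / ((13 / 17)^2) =-1654327 / 1859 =-889.90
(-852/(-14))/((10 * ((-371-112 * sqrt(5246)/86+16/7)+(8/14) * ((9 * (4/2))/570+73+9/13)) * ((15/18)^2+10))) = -229937889223692/120955468636619155+26197752672 * sqrt(5246)/3455870532474833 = -0.00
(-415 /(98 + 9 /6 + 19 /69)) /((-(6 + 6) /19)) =181355 /27538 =6.59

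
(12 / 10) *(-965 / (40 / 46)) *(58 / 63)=-128731 / 105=-1226.01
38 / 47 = 0.81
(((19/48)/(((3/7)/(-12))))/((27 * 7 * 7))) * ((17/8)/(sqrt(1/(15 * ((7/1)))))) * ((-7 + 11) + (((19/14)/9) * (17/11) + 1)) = -2342719 * sqrt(105)/25147584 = -0.95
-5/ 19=-0.26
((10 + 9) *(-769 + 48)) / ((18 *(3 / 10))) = -68495 / 27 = -2536.85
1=1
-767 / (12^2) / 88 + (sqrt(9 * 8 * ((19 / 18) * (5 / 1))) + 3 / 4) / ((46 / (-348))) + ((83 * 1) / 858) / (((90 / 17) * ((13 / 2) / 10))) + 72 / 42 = -151.47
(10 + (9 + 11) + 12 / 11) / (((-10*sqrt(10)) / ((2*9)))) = -1539*sqrt(10) / 275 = -17.70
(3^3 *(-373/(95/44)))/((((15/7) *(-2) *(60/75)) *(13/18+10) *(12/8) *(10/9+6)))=6979203/586720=11.90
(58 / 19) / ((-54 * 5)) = -29 / 2565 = -0.01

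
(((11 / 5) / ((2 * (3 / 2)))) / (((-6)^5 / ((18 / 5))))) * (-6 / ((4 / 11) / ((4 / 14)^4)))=121 / 3241350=0.00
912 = 912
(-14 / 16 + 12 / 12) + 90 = 721 / 8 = 90.12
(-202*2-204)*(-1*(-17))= -10336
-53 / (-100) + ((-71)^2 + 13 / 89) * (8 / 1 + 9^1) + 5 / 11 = 8390075787 / 97900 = 85700.47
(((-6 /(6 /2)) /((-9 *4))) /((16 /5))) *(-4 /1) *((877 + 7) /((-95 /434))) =47957 /171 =280.45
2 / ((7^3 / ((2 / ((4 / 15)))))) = 15 / 343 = 0.04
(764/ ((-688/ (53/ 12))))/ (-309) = 10123/ 637776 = 0.02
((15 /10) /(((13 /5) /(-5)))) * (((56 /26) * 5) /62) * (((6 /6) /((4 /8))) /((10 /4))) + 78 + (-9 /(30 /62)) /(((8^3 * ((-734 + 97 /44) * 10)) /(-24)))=3490726869303 /44984149600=77.60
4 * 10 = 40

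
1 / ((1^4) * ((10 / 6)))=3 / 5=0.60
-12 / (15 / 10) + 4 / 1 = -4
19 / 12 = 1.58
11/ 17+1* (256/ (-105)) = -3197/ 1785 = -1.79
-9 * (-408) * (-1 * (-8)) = 29376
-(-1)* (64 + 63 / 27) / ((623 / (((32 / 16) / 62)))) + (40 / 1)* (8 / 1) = 18540679 / 57939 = 320.00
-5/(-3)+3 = 14/3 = 4.67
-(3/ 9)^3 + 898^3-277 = 19552063904/ 27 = 724150514.96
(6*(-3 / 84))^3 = -27 / 2744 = -0.01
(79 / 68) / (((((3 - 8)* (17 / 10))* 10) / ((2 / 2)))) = -0.01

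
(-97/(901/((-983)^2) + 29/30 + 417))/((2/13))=-18277356435/12116324801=-1.51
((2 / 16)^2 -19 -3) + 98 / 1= 4865 / 64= 76.02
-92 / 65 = -1.42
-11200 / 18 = -5600 / 9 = -622.22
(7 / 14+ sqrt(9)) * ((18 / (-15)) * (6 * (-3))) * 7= 2646 / 5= 529.20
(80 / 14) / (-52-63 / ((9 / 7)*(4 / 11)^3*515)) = -1318400 / 12453973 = -0.11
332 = 332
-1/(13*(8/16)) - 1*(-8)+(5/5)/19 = 1951/247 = 7.90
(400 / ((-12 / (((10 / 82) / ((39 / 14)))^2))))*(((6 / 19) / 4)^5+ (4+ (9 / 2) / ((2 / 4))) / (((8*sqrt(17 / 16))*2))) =-122500*sqrt(17) / 10030527 - 275625 / 1406864977622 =-0.05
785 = 785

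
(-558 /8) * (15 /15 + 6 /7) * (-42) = 10881 /2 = 5440.50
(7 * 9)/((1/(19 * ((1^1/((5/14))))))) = 16758/5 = 3351.60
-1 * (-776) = 776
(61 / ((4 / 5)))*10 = 1525 / 2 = 762.50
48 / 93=16 / 31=0.52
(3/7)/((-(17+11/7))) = -3/130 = -0.02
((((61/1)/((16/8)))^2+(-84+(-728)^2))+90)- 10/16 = 4247357/8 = 530919.62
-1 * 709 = -709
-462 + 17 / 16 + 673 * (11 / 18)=-7151 / 144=-49.66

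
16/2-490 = -482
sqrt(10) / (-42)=-sqrt(10) / 42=-0.08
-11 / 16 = -0.69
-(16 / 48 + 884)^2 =-7038409 / 9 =-782045.44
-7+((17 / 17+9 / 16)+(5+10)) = 153 / 16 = 9.56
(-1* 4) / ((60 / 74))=-74 / 15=-4.93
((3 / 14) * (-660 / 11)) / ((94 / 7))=-0.96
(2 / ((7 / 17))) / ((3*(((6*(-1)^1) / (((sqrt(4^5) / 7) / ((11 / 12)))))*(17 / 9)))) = -384 / 539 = -0.71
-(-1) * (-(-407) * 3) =1221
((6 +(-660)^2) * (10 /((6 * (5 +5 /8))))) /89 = 1161616 /801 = 1450.21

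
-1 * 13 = -13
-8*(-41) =328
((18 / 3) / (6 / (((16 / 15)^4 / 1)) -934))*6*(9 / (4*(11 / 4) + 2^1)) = -10616832 / 395894681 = -0.03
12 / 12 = 1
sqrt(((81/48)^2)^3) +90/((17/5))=2177811/69632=31.28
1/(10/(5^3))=25/2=12.50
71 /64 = 1.11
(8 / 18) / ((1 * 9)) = 0.05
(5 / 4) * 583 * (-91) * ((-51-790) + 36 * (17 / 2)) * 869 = 123325677475 / 4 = 30831419368.75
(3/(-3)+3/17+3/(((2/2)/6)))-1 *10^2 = -1408/17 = -82.82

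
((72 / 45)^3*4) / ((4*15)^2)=128 / 28125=0.00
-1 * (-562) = 562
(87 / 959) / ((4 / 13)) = 1131 / 3836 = 0.29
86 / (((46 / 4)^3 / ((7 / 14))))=344 / 12167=0.03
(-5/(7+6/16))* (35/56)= -0.42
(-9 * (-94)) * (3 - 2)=846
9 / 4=2.25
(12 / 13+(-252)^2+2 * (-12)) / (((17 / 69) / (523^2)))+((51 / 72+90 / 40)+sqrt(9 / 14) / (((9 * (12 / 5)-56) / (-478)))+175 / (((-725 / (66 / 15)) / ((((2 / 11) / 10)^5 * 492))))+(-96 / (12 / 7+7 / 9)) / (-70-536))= 3585 * sqrt(14) / 1204+39324217225144106408770107511 / 557973156687375000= 70476897965.53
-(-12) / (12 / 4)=4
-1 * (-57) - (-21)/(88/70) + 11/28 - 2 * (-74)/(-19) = 194017/2926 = 66.31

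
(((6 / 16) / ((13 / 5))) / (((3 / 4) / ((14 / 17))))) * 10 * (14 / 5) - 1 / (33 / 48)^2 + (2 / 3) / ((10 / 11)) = 3.05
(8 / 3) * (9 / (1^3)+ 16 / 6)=31.11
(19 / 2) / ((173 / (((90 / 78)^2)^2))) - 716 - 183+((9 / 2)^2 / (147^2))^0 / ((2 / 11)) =-4414349918 / 4941053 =-893.40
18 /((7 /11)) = 198 /7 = 28.29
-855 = -855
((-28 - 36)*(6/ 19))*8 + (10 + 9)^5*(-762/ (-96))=5974777735/ 304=19653874.13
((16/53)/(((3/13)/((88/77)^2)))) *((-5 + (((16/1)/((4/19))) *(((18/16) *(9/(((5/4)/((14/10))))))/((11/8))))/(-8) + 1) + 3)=-290481152/2142525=-135.58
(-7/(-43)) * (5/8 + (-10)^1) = -525/344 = -1.53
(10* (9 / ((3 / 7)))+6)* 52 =11232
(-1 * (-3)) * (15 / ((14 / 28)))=90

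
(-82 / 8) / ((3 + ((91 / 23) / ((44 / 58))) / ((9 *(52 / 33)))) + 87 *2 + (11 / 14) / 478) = -9465834 / 163799929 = -0.06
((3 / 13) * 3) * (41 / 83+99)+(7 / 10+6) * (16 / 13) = 416098 / 5395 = 77.13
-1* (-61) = 61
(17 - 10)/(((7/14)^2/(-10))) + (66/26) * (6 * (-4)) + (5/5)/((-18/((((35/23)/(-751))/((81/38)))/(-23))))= -1283579853557/3765013083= -340.92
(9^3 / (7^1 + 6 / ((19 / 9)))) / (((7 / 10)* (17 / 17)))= 105.81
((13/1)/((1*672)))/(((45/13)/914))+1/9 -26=-314207/15120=-20.78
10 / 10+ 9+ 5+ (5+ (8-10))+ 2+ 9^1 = 29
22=22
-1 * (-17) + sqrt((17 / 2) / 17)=sqrt(2) / 2 + 17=17.71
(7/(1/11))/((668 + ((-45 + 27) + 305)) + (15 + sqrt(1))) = 77/971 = 0.08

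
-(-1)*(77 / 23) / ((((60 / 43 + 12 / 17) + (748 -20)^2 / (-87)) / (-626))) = 1532751297 / 4453773728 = 0.34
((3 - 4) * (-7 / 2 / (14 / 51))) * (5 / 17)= 15 / 4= 3.75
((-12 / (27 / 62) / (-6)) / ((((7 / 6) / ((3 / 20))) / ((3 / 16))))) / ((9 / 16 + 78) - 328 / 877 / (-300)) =815610 / 578763409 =0.00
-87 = -87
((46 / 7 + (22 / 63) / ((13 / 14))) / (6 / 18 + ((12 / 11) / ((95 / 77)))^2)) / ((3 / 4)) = 8.31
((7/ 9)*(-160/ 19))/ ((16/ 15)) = -350/ 57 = -6.14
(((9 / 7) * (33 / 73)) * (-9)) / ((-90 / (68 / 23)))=10098 / 58765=0.17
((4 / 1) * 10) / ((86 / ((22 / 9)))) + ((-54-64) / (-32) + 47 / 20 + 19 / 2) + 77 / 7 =856801 / 30960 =27.67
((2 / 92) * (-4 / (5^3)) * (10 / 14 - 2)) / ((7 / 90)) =324 / 28175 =0.01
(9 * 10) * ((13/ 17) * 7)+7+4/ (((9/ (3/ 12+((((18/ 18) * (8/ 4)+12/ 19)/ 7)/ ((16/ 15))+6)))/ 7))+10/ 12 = 1482974/ 2907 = 510.14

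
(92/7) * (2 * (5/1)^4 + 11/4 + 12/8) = 115391/7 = 16484.43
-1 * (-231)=231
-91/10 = -9.10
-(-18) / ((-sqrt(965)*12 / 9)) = -27*sqrt(965) / 1930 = -0.43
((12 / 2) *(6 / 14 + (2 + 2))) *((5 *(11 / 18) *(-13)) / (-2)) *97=2150005 / 42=51190.60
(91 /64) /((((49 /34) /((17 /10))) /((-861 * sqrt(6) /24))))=-154037 * sqrt(6) /2560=-147.39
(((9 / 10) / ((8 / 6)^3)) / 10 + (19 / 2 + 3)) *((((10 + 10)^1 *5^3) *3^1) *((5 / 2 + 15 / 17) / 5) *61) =8443569675 / 2176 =3880316.95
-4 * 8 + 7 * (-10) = -102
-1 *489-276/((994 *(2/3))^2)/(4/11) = -1932605247/3952144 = -489.00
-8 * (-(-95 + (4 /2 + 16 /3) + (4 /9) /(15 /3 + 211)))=-170420 /243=-701.32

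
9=9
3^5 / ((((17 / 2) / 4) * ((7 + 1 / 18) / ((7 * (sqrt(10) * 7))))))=1714608 * sqrt(10) / 2159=2511.38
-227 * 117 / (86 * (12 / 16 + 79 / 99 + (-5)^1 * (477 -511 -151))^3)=-824645476512 / 2124015852663851371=-0.00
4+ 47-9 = 42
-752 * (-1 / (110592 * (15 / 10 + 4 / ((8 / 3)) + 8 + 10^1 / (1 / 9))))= 47 / 698112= 0.00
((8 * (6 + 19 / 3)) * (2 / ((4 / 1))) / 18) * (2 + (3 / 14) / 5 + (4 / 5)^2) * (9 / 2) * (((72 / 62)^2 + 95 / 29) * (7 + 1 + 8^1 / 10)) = 32836049378 / 24385375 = 1346.55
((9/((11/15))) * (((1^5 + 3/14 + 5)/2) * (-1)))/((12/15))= -58725/1232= -47.67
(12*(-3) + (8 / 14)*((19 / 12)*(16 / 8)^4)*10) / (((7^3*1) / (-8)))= -2.54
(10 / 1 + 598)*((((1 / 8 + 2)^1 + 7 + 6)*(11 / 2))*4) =202312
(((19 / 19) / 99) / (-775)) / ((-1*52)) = 1 / 3989700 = 0.00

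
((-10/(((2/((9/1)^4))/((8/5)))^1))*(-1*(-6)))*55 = -17321040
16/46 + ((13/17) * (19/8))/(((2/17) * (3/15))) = 28533/368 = 77.54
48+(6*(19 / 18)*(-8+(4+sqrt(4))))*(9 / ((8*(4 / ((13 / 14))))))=10011 / 224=44.69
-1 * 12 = -12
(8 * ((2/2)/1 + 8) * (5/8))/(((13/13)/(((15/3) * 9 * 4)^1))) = 8100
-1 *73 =-73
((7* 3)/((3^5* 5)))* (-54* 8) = -112/15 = -7.47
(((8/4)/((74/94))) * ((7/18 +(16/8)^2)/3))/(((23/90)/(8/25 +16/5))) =51.19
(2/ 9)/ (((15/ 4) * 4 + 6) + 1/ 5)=5/ 477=0.01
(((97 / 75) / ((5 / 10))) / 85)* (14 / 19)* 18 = 16296 / 40375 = 0.40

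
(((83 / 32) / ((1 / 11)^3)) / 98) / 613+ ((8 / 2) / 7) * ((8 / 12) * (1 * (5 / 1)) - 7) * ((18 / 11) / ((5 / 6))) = -38993491 / 9611840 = -4.06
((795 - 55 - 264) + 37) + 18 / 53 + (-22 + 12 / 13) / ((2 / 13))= 376.34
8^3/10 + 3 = 271/5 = 54.20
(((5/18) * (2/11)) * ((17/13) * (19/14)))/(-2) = -1615/36036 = -0.04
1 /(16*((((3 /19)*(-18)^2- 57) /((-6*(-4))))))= -19 /74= -0.26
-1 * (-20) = 20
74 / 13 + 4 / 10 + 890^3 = 45822985396 / 65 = 704969006.09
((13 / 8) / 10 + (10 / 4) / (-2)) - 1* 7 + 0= -647 / 80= -8.09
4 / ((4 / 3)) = 3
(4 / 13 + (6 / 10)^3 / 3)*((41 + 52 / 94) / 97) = 1205001 / 7408375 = 0.16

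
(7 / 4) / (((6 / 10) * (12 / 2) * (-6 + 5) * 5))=-0.10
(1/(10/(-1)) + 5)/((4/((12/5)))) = 147/50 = 2.94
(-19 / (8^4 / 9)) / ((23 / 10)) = -855 / 47104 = -0.02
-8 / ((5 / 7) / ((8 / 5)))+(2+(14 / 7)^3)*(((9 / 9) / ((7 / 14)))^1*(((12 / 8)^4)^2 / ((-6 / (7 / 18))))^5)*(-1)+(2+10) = 1738389160810385537 / 7036874417766400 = 247.04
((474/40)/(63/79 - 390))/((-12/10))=0.03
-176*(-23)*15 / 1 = 60720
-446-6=-452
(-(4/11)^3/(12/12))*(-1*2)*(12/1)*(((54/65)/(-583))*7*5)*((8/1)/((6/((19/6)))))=-2451456/10087649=-0.24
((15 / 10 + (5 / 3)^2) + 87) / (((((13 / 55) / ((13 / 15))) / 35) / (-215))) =-135999325 / 54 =-2518506.02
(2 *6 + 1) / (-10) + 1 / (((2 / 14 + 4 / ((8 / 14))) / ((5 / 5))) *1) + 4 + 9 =296 / 25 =11.84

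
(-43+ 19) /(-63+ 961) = -0.03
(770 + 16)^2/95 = 617796/95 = 6503.12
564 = 564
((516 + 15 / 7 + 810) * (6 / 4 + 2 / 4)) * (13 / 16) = 120861 / 56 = 2158.23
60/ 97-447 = -43299/ 97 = -446.38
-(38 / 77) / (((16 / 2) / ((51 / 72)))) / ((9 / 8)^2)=-646 / 18711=-0.03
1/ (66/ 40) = 20/ 33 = 0.61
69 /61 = 1.13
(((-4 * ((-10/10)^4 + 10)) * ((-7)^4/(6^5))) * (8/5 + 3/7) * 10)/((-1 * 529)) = 267883/514188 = 0.52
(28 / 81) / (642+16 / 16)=28 / 52083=0.00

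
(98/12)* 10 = 245/3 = 81.67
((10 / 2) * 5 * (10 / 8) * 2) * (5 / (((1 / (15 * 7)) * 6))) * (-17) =-371875 / 4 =-92968.75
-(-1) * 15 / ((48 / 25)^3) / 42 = 78125 / 1548288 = 0.05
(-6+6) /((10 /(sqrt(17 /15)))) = 0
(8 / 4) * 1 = 2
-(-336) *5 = 1680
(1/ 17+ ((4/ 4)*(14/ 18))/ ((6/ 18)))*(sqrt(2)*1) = 122*sqrt(2)/ 51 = 3.38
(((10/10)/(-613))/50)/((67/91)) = -91/2053550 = -0.00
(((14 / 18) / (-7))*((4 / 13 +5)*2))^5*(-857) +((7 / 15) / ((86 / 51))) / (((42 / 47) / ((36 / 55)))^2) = 803646057333694846 / 410756943972375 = 1956.50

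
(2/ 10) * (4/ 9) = 4/ 45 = 0.09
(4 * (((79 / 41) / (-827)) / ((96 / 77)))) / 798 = -869 / 92769552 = -0.00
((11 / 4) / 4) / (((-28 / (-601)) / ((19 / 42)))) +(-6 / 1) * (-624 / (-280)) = -629939 / 94080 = -6.70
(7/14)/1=1/2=0.50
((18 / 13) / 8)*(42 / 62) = 0.12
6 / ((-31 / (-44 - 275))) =1914 / 31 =61.74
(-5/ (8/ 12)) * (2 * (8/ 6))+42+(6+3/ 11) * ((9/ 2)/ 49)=24337/ 1078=22.58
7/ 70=1/ 10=0.10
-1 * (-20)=20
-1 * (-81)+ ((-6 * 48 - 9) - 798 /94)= -10551 /47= -224.49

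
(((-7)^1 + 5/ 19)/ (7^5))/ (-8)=16/ 319333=0.00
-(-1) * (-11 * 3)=-33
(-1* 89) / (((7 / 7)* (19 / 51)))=-4539 / 19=-238.89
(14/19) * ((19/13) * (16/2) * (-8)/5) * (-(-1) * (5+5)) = -1792/13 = -137.85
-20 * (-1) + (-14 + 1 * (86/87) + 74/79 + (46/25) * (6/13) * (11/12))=19441619/2233725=8.70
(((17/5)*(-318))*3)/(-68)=477/10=47.70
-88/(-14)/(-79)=-44/553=-0.08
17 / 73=0.23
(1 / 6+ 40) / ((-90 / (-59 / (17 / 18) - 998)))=1086187 / 2295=473.28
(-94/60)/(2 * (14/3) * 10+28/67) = -3149/188440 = -0.02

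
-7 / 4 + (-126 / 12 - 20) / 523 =-1.81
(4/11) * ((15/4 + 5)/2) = 35/22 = 1.59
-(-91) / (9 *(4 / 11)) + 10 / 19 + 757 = 537167 / 684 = 785.33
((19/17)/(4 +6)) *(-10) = -19/17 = -1.12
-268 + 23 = -245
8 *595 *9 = 42840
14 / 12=7 / 6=1.17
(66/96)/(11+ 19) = 11/480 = 0.02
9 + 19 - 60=-32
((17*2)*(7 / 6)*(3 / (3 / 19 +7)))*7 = 931 / 8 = 116.38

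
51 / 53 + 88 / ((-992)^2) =6273991 / 6519424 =0.96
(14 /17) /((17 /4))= 56 /289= 0.19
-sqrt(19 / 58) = -sqrt(1102) / 58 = -0.57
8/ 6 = 4/ 3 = 1.33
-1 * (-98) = 98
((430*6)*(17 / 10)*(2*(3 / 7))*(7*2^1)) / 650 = 26316 / 325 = 80.97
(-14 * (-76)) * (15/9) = 5320/3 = 1773.33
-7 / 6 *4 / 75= -0.06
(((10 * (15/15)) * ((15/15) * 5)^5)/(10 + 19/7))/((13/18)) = 3937500/1157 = 3403.20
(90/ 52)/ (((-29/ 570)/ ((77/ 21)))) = -47025/ 377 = -124.73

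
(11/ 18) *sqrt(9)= 11/ 6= 1.83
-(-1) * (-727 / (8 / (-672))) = 61068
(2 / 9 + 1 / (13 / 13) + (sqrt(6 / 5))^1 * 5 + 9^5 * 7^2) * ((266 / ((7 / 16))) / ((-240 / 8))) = -1583269696 / 27 -304 * sqrt(30) / 15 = -58639729.38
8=8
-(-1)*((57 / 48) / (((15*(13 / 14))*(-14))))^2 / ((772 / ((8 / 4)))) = 361 / 3757478400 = 0.00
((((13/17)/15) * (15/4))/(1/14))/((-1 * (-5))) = 91/170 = 0.54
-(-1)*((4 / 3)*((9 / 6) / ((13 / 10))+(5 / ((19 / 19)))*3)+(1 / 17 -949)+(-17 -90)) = -228603 / 221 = -1034.40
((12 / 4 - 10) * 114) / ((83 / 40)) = -31920 / 83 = -384.58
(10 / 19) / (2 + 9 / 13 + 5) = 13 / 190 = 0.07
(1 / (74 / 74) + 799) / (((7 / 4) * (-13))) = -3200 / 91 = -35.16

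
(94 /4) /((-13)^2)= 47 /338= 0.14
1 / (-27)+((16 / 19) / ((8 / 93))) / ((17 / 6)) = 29809 / 8721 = 3.42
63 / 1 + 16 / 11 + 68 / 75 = 53923 / 825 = 65.36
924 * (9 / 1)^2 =74844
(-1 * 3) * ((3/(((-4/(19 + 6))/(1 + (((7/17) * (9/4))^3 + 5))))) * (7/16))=3365206425/20123648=167.23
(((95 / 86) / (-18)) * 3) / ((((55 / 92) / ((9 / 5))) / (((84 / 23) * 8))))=-38304 / 2365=-16.20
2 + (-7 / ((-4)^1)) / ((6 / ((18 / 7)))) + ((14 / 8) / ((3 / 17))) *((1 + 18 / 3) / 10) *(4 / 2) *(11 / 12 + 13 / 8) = 54773 / 1440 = 38.04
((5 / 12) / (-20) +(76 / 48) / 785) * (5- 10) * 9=2127 / 2512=0.85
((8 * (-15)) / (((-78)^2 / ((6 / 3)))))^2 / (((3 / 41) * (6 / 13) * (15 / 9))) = 1640 / 59319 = 0.03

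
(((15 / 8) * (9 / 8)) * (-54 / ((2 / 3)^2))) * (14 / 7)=-32805 / 64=-512.58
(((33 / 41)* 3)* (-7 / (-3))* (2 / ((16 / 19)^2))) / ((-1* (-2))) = 83391 / 10496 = 7.95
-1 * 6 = -6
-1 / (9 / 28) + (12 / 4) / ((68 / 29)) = -1121 / 612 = -1.83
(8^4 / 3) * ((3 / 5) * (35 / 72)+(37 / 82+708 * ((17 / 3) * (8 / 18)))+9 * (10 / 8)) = 2713163264 / 1107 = 2450915.32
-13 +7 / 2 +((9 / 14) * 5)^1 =-44 / 7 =-6.29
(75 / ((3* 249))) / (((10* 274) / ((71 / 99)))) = 355 / 13508748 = 0.00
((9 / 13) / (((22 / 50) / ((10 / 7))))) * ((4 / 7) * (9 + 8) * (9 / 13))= 1377000 / 91091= 15.12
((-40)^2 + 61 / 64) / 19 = 84.26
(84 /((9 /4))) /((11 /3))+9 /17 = 2003 /187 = 10.71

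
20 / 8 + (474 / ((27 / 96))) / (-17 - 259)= -1493 / 414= -3.61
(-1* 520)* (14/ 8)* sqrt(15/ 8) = -455* sqrt(30)/ 2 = -1246.07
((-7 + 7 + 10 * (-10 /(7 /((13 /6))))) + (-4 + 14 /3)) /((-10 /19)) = 57.54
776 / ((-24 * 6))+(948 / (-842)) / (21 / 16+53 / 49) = -83340137 / 14223906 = -5.86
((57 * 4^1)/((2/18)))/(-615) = -684/205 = -3.34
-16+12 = -4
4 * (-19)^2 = 1444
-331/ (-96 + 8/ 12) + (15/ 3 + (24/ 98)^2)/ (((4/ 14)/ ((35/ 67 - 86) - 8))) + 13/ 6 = -32531079145/ 19717698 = -1649.84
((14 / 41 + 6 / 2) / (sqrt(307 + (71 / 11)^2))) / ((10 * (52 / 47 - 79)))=-70829 * sqrt(10547) / 31662304940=-0.00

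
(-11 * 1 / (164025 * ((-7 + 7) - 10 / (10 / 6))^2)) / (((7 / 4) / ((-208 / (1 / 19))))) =43472 / 10333575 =0.00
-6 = -6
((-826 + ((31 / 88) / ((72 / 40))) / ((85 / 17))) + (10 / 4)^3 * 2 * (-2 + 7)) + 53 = -488435 / 792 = -616.71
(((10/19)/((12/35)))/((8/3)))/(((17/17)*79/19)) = 175/1264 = 0.14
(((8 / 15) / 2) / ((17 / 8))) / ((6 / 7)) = 112 / 765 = 0.15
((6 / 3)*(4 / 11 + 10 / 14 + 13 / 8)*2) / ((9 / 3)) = 555 / 154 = 3.60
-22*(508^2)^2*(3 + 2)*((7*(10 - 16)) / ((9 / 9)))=307678269803520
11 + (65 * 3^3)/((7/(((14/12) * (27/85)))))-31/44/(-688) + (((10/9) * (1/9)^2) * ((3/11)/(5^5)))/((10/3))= 13536116343659/130264200000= 103.91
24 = 24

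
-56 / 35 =-8 / 5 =-1.60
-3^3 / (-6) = 9 / 2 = 4.50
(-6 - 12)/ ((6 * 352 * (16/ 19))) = -57/ 5632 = -0.01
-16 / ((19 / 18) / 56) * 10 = -161280 / 19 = -8488.42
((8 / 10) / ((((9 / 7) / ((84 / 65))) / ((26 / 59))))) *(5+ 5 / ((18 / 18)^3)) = 3136 / 885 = 3.54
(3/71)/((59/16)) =48/4189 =0.01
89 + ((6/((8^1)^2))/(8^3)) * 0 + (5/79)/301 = 2116336/23779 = 89.00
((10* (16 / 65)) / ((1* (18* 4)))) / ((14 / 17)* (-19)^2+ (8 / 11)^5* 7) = 5475734 / 47844292041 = 0.00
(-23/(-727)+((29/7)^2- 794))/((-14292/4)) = 27672128/127280979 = 0.22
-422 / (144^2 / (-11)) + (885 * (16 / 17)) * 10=1468148257 / 176256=8329.64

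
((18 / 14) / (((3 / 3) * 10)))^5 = 59049 / 1680700000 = 0.00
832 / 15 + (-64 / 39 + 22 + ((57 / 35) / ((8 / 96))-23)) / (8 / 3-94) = 4135175 / 74802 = 55.28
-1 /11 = -0.09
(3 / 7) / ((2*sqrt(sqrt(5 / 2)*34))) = 3*10^(3 / 4)*sqrt(17) / 2380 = 0.03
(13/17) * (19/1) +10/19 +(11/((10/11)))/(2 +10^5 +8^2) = 4866248663/323213180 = 15.06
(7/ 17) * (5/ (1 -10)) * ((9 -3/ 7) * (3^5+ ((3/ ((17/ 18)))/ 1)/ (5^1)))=-138060/ 289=-477.72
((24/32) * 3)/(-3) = -3/4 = -0.75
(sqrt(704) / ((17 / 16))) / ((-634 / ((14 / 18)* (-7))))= 3136* sqrt(11) / 48501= 0.21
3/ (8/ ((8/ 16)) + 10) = 0.12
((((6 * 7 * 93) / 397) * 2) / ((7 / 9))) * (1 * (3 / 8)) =7533 / 794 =9.49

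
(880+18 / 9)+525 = 1407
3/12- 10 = -9.75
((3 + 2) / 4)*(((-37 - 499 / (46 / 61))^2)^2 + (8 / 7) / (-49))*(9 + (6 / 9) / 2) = 1830213117022515707875 / 658186032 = 2780692734333.98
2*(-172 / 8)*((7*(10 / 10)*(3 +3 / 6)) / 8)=-2107 / 16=-131.69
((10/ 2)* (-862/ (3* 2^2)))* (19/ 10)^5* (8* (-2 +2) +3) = -1067198669/ 40000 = -26679.97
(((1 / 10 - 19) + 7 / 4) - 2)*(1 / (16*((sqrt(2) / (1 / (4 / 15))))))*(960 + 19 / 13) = -14361351*sqrt(2) / 6656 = -3051.38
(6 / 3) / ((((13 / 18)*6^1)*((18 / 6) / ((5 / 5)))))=2 / 13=0.15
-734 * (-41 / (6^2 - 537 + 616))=30094 / 115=261.69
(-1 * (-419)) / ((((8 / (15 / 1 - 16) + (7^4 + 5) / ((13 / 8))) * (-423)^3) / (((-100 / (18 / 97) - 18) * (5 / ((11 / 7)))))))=238878185 / 35861544582138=0.00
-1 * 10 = -10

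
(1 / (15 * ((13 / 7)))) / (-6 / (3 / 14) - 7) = -1 / 975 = -0.00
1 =1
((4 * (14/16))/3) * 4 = 14/3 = 4.67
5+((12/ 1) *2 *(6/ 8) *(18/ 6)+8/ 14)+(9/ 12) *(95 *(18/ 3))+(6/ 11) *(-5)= 74589/ 154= 484.34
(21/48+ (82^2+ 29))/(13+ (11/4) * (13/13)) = 428.79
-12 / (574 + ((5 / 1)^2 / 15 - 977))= 9 / 301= 0.03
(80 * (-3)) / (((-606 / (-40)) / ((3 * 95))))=-456000 / 101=-4514.85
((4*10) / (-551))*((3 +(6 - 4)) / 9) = -200 / 4959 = -0.04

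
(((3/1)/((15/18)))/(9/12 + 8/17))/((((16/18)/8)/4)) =44064/415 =106.18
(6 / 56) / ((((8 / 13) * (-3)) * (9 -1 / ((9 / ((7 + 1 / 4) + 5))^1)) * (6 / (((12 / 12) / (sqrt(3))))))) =-13 * sqrt(3) / 30800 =-0.00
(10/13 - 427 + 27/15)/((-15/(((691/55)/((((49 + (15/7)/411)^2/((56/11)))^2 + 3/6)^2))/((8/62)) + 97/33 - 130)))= -1987649419301416417614857941151747180834282344/552857571872713367076671734832782180079625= -3595.23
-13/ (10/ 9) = -11.70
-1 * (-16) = 16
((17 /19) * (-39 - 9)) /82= -408 /779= -0.52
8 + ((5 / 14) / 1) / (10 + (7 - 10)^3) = 1899 / 238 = 7.98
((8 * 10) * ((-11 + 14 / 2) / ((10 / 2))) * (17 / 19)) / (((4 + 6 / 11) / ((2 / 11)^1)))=-1088 / 475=-2.29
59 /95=0.62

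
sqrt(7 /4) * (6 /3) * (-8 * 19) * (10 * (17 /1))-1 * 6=-25840 * sqrt(7)-6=-68372.21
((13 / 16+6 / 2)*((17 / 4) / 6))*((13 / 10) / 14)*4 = 13481 / 13440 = 1.00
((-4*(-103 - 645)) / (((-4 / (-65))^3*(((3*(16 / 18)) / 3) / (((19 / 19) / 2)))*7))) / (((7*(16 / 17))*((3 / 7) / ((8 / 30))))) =174606575 / 1792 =97436.70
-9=-9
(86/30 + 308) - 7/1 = 4558/15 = 303.87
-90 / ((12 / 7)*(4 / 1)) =-105 / 8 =-13.12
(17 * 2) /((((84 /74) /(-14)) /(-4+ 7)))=-1258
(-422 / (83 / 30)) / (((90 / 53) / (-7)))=156562 / 249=628.76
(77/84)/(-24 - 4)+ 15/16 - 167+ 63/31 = -106805/651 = -164.06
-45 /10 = -9 /2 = -4.50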